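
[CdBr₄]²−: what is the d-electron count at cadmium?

d¹⁰

Summing ligand charges against the −2 overall charge gives an oxidation state of +2 for cadmium.
Group 12 minus oxidation state 2 gives a d¹⁰ configuration.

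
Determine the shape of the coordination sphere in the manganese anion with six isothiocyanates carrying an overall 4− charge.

octahedral

Ligand charges: each isothiocyanate is −1. With an overall charge of −4 the manganese centre must be in the +2 oxidation state.
Manganese is a group-7 element; Mn(II) is therefore d⁵.
With 6 monodentate ligands the coordination number is 6.
Six donors around a single metal centre give an octahedral coordination sphere.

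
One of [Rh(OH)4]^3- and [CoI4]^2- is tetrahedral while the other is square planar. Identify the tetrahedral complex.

For [Rh(OH)4]^3-: Ligand charges: each hydroxide is −1. With an overall charge of −3 the rhodium centre must be in the +1 oxidation state. Rh sits in group 9, so the d-electron count is 9 − 1 = 8. A 4d d⁸ ion has a large crystal-field splitting; square planar leaves the high-energy d_{x²−y²} orbital empty and maximises CFSE. → square planar.
For [CoI4]^2-: Ligand charges: each iodide is −1. With an overall charge of −2 the cobalt centre must be in the +2 oxidation state. Group 9 minus oxidation state 2 gives a d⁷ configuration. For a high-spin 3d d⁷ ion with weak-field ligands the small Δₜ gives little square-planar CFSE advantage, so four ligands adopt the sterically favoured tetrahedral geometry. → tetrahedral.

[CoI4]^2-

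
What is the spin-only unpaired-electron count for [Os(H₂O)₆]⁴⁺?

Ligand charges: water is neutral. With an overall charge of +4 the osmium centre must be in the +4 oxidation state.
Osmium is a group-8 element; Os(IV) is therefore d⁴.
The spin state decides the count: a 5d ion has a large Δₒ and is invariably low-spin.
An octahedral low-spin d⁴ ion is t₂g⁴e_g⁰, giving 2 unpaired electrons.

2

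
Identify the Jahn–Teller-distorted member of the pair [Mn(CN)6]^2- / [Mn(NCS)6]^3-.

[Mn(CN)6]^2-: Ligand charges: each cyanide is −1. With an overall charge of −2 the manganese centre must be in the +4 oxidation state. Manganese is a group-7 element; Mn(IV) is therefore d³. The d³ configuration leaves the e_g set evenly filled (or empty) — no strong Jahn–Teller driving force.
[Mn(NCS)6]^3-: Ligand charges: each isothiocyanate is −1. With an overall charge of −3 the manganese centre must be in the +3 oxidation state. Mn sits in group 7, so the d-electron count is 7 − 3 = 4. Isothiocyanate is a weak-field ligand for a first-row metal, so the complex is high-spin. The t₂g³e_g¹ (high-spin) configuration has an unevenly filled e_g set; the Jahn–Teller theorem predicts a tetragonal distortion (typically axial elongation) to lift the degeneracy.

[Mn(NCS)6]^3-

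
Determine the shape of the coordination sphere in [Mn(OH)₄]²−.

Each hydroxide is −1; balancing the −2 overall charge requires Mn(II).
Mn sits in group 7, so the d-electron count is 7 − 2 = 5.
Coordination number: 4.
Hydroxide is a weak-field ligand.
A high-spin d⁵ ion has zero CFSE in either geometry, so four ligands adopt the sterically favoured tetrahedral geometry.

tetrahedral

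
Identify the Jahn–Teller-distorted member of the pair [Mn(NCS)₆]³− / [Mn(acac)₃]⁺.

[Mn(NCS)₆]³−: Ligand charges: each isothiocyanate is −1. With an overall charge of −3 the manganese centre must be in the +3 oxidation state. Manganese is a group-7 element; Mn(III) is therefore d⁴. Isothiocyanate is a weak-field ligand for a first-row metal, so the complex is high-spin. The t₂g³e_g¹ (high-spin) configuration has an unevenly filled e_g set; the Jahn–Teller theorem predicts a tetragonal distortion (typically axial elongation) to lift the degeneracy.
[Mn(acac)₃]⁺: Ligand charges: each acetylacetonate is −1. With an overall charge of +1 the manganese centre must be in the +4 oxidation state. Mn sits in group 7, so the d-electron count is 7 − 4 = 3. The d³ configuration leaves the e_g set evenly filled (or empty) — no strong Jahn–Teller driving force.

[Mn(NCS)₆]³−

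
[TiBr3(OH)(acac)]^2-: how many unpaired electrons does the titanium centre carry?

Each bromide is −1; each hydroxide is −1; each acetylacetonate is −1; balancing the −2 overall charge requires Ti(III).
Ti sits in group 4, so the d-electron count is 4 − 3 = 1.
Counting donor atoms: 3×bromide (monodentate) → 3 donors; 1×hydroxide (monodentate) → 1 donor; 1×acetylacetonate (bidentate) → 2 donors. Coordination number = 6.
In an octahedral field the d¹ configuration is t₂g¹e_g⁰ (only one arrangement possible), giving 1 unpaired electron.

1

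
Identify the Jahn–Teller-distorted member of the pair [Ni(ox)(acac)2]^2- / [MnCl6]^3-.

[MnCl6]^3-

[Ni(ox)(acac)2]^2-: Each oxalate is −2; each acetylacetonate is −1; balancing the −2 overall charge requires Ni(II). Group 10 minus oxidation state 2 gives a d⁸ configuration. The d⁸ configuration leaves the e_g set evenly filled (or empty) — no strong Jahn–Teller driving force.
[MnCl6]^3-: Ligand charges: each chloride is −1. With an overall charge of −3 the manganese centre must be in the +3 oxidation state. Manganese is a group-7 element; Mn(III) is therefore d⁴. Chloride is a weak-field ligand for a first-row metal, so the complex is high-spin. The t₂g³e_g¹ (high-spin) configuration has an unevenly filled e_g set; the Jahn–Teller theorem predicts a tetragonal distortion (typically axial elongation) to lift the degeneracy.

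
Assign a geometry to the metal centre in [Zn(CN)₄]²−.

Summing ligand charges against the −2 overall charge gives an oxidation state of +2 for zinc.
Zn sits in group 12, so the d-electron count is 12 − 2 = 10.
Coordination number: 4.
A d¹⁰ ion has no crystal-field stabilisation preference between square planar and tetrahedral, so four ligands adopt the sterically favoured tetrahedral geometry.

tetrahedral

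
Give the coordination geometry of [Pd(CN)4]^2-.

Ligand charges: each cyanide is −1. With an overall charge of −2 the palladium centre must be in the +2 oxidation state.
Pd sits in group 10, so the d-electron count is 10 − 2 = 8.
Coordination number: 4.
A 4d d⁸ ion has a large crystal-field splitting; square planar leaves the high-energy d_{x²−y²} orbital empty and maximises CFSE.

square planar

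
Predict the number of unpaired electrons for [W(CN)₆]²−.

Ligand charges: each cyanide is −1. With an overall charge of −2 the tungsten centre must be in the +4 oxidation state.
Tungsten is a group-6 element; W(IV) is therefore d².
In an octahedral field the d² configuration is t₂g²e_g⁰ (only one arrangement possible), giving 2 unpaired electrons.

2 unpaired electrons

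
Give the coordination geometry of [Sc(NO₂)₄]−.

tetrahedral

Summing ligand charges against the −1 overall charge gives an oxidation state of +3 for scandium.
Sc sits in group 3, so the d-electron count is 3 − 3 = 0.
Coordination number: 4.
A d⁰ ion has no crystal-field stabilisation preference between square planar and tetrahedral, so four ligands adopt the sterically favoured tetrahedral geometry.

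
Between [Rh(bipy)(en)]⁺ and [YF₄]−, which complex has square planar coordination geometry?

[Rh(bipy)(en)]⁺

For [Rh(bipy)(en)]⁺: 2,2′-bipyridine is neutral; ethylenediamine is neutral; balancing the +1 overall charge requires Rh(I). Rhodium is a group-9 element; Rh(I) is therefore d⁸. A 4d d⁸ ion has a large crystal-field splitting; square planar leaves the high-energy d_{x²−y²} orbital empty and maximises CFSE. → square planar.
For [YF₄]−: Each fluoride is −1; balancing the −1 overall charge requires Y(III). Y sits in group 3, so the d-electron count is 3 − 3 = 0. A d⁰ ion has no crystal-field stabilisation preference between square planar and tetrahedral, so four ligands adopt the sterically favoured tetrahedral geometry. → tetrahedral.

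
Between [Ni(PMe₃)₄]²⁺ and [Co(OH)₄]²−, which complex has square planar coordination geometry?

[Ni(PMe₃)₄]²⁺

For [Ni(PMe₃)₄]²⁺: Summing ligand charges against the +2 overall charge gives an oxidation state of +2 for nickel. Nickel is a group-10 element; Ni(II) is therefore d⁸. Trimethylphosphine is a strong-field ligand (high in the spectrochemical series). A 3d d⁸ ion with strong-field ligands gains enough CFSE to favour square planar over tetrahedral. → square planar.
For [Co(OH)₄]²−: Summing ligand charges against the −2 overall charge gives an oxidation state of +2 for cobalt. Cobalt is a group-9 element; Co(II) is therefore d⁷. For a high-spin 3d d⁷ ion with weak-field ligands the small Δₜ gives little square-planar CFSE advantage, so four ligands adopt the sterically favoured tetrahedral geometry. → tetrahedral.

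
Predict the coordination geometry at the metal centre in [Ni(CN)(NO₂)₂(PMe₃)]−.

Summing ligand charges against the −1 overall charge gives an oxidation state of +2 for nickel.
Nickel is a group-10 element; Ni(II) is therefore d⁸.
Coordination number: 4.
Cyanide, nitro (N-bound nitrite), and trimethylphosphine are strong-field ligands (high in the spectrochemical series).
A 3d d⁸ ion with strong-field ligands gains enough CFSE to favour square planar over tetrahedral.

square planar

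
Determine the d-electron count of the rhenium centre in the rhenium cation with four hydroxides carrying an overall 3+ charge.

d0

Summing ligand charges against the +3 overall charge gives an oxidation state of +7 for rhenium.
Rhenium is a group-7 element; Re(VII) is therefore d⁰.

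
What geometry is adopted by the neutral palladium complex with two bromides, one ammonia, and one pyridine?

square planar

Each bromide is −1; ammonia is neutral; pyridine is neutral; balancing the 0 overall charge requires Pd(II).
Pd sits in group 10, so the d-electron count is 10 − 2 = 8.
With 4 monodentate ligands the coordination number is 4.
A 4d d⁸ ion has a large crystal-field splitting; square planar leaves the high-energy d_{x²−y²} orbital empty and maximises CFSE.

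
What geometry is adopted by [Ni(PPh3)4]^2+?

square planar

Ligand charges: triphenylphosphine is neutral. With an overall charge of +2 the nickel centre must be in the +2 oxidation state.
Group 10 minus oxidation state 2 gives a d⁸ configuration.
Coordination number: 4.
Triphenylphosphine is a strong-field ligand (high in the spectrochemical series).
A 3d d⁸ ion with strong-field ligands gains enough CFSE to favour square planar over tetrahedral.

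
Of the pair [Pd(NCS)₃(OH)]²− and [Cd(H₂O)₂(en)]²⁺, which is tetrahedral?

For [Pd(NCS)₃(OH)]²−: Summing ligand charges against the −2 overall charge gives an oxidation state of +2 for palladium. Palladium is a group-10 element; Pd(II) is therefore d⁸. A 4d d⁸ ion has a large crystal-field splitting; square planar leaves the high-energy d_{x²−y²} orbital empty and maximises CFSE. → square planar.
For [Cd(H₂O)₂(en)]²⁺: Summing ligand charges against the +2 overall charge gives an oxidation state of +2 for cadmium. Cadmium is a group-12 element; Cd(II) is therefore d¹⁰. A d¹⁰ ion has no crystal-field stabilisation preference between square planar and tetrahedral, so four ligands adopt the sterically favoured tetrahedral geometry. → tetrahedral.

[Cd(H₂O)₂(en)]²⁺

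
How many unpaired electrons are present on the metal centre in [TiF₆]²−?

Ligand charges: each fluoride is −1. With an overall charge of −2 the titanium centre must be in the +4 oxidation state.
Titanium is a group-4 element; Ti(IV) is therefore d⁰.
In an octahedral field the d⁰ configuration is t₂g⁰e_g⁰, giving 0 unpaired electrons.

0 unpaired electrons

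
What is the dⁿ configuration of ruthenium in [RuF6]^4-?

Ligand charges: each fluoride is −1. With an overall charge of −4 the ruthenium centre must be in the +2 oxidation state.
Ruthenium is a group-8 element; Ru(II) is therefore d⁶.

d6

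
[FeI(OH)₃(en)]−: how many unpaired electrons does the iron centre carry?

Summing ligand charges against the −1 overall charge gives an oxidation state of +3 for iron.
Group 8 minus oxidation state 3 gives a d⁵ configuration.
Counting donor atoms: 1×iodide (monodentate) → 1 donor; 3×hydroxide (monodentate) → 3 donors; 1×ethylenediamine (bidentate) → 2 donors. Coordination number = 6.
The spin state decides the count: Hydroxide and iodide are weak-field ligands for a first-row metal, so the complex is high-spin.
An octahedral high-spin d⁵ ion is t₂g³e_g², giving 5 unpaired electrons.

5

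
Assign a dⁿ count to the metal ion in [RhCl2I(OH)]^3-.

d⁸

Ligand charges: each chloride is −1; each iodide is −1; each hydroxide is −1. With an overall charge of −3 the rhodium centre must be in the +1 oxidation state.
Rhodium is a group-9 element; Rh(I) is therefore d⁸.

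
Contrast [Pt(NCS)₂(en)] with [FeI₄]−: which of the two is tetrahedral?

[FeI₄]−

For [Pt(NCS)₂(en)]: Each isothiocyanate is −1; ethylenediamine is neutral; balancing the 0 overall charge requires Pt(II). Platinum is a group-10 element; Pt(II) is therefore d⁸. A 5d d⁸ ion has a large crystal-field splitting; square planar leaves the high-energy d_{x²−y²} orbital empty and maximises CFSE. → square planar.
For [FeI₄]−: Summing ligand charges against the −1 overall charge gives an oxidation state of +3 for iron. Group 8 minus oxidation state 3 gives a d⁵ configuration. A high-spin d⁵ ion has zero CFSE in either geometry, so four ligands adopt the sterically favoured tetrahedral geometry. → tetrahedral.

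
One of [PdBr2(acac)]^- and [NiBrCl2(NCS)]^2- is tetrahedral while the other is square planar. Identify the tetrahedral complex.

[NiBrCl2(NCS)]^2-

For [PdBr2(acac)]^-: Each bromide is −1; each acetylacetonate is −1; balancing the −1 overall charge requires Pd(II). Pd sits in group 10, so the d-electron count is 10 − 2 = 8. A 4d d⁸ ion has a large crystal-field splitting; square planar leaves the high-energy d_{x²−y²} orbital empty and maximises CFSE. → square planar.
For [NiBrCl2(NCS)]^2-: Summing ligand charges against the −2 overall charge gives an oxidation state of +2 for nickel. Nickel is a group-10 element; Ni(II) is therefore d⁸. Bromide, chloride, and isothiocyanate are weak-field ligands. With weak-field ligands the CFSE gain from square planar is small, so a 3d d⁸ ion takes the sterically preferred tetrahedral geometry. → tetrahedral.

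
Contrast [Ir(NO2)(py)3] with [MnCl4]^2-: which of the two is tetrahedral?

For [Ir(NO2)(py)3]: Summing ligand charges against the 0 overall charge gives an oxidation state of +1 for iridium. Group 9 minus oxidation state 1 gives a d⁸ configuration. A 5d d⁸ ion has a large crystal-field splitting; square planar leaves the high-energy d_{x²−y²} orbital empty and maximises CFSE. → square planar.
For [MnCl4]^2-: Ligand charges: each chloride is −1. With an overall charge of −2 the manganese centre must be in the +2 oxidation state. Manganese is a group-7 element; Mn(II) is therefore d⁵. A high-spin d⁵ ion has zero CFSE in either geometry, so four ligands adopt the sterically favoured tetrahedral geometry. → tetrahedral.

[MnCl4]^2-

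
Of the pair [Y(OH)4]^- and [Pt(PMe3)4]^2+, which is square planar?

For [Y(OH)4]^-: Each hydroxide is −1; balancing the −1 overall charge requires Y(III). Group 3 minus oxidation state 3 gives a d⁰ configuration. A d⁰ ion has no crystal-field stabilisation preference between square planar and tetrahedral, so four ligands adopt the sterically favoured tetrahedral geometry. → tetrahedral.
For [Pt(PMe3)4]^2+: Trimethylphosphine is neutral; balancing the +2 overall charge requires Pt(II). Platinum is a group-10 element; Pt(II) is therefore d⁸. A 5d d⁸ ion has a large crystal-field splitting; square planar leaves the high-energy d_{x²−y²} orbital empty and maximises CFSE. → square planar.

[Pt(PMe3)4]^2+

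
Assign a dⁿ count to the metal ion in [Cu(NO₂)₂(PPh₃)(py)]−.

d10

Summing ligand charges against the −1 overall charge gives an oxidation state of +1 for copper.
Copper is a group-11 element; Cu(I) is therefore d¹⁰.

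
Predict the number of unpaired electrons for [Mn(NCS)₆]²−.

Each isothiocyanate is −1; balancing the −2 overall charge requires Mn(IV).
Manganese is a group-7 element; Mn(IV) is therefore d³.
In an octahedral field the d³ configuration is t₂g³e_g⁰ (only one arrangement possible), giving 3 unpaired electrons.

3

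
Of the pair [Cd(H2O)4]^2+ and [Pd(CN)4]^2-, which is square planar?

[Pd(CN)4]^2-

For [Cd(H2O)4]^2+: Ligand charges: water is neutral. With an overall charge of +2 the cadmium centre must be in the +2 oxidation state. Cd sits in group 12, so the d-electron count is 12 − 2 = 10. A d¹⁰ ion has no crystal-field stabilisation preference between square planar and tetrahedral, so four ligands adopt the sterically favoured tetrahedral geometry. → tetrahedral.
For [Pd(CN)4]^2-: Ligand charges: each cyanide is −1. With an overall charge of −2 the palladium centre must be in the +2 oxidation state. Group 10 minus oxidation state 2 gives a d⁸ configuration. A 4d d⁸ ion has a large crystal-field splitting; square planar leaves the high-energy d_{x²−y²} orbital empty and maximises CFSE. → square planar.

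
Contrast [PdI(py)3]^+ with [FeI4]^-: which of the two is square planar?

For [PdI(py)3]^+: Summing ligand charges against the +1 overall charge gives an oxidation state of +2 for palladium. Pd sits in group 10, so the d-electron count is 10 − 2 = 8. A 4d d⁸ ion has a large crystal-field splitting; square planar leaves the high-energy d_{x²−y²} orbital empty and maximises CFSE. → square planar.
For [FeI4]^-: Ligand charges: each iodide is −1. With an overall charge of −1 the iron centre must be in the +3 oxidation state. Iron is a group-8 element; Fe(III) is therefore d⁵. A high-spin d⁵ ion has zero CFSE in either geometry, so four ligands adopt the sterically favoured tetrahedral geometry. → tetrahedral.

[PdI(py)3]^+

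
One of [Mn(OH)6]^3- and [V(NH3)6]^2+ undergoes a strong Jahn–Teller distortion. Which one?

[Mn(OH)6]^3-

[Mn(OH)6]^3-: Ligand charges: each hydroxide is −1. With an overall charge of −3 the manganese centre must be in the +3 oxidation state. Mn sits in group 7, so the d-electron count is 7 − 3 = 4. Hydroxide is a weak-field ligand for a first-row metal, so the complex is high-spin. The t₂g³e_g¹ (high-spin) configuration has an unevenly filled e_g set; the Jahn–Teller theorem predicts a tetragonal distortion (typically axial elongation) to lift the degeneracy.
[V(NH3)6]^2+: Ammonia is neutral; balancing the +2 overall charge requires V(II). V sits in group 5, so the d-electron count is 5 − 2 = 3. The d³ configuration leaves the e_g set evenly filled (or empty) — no strong Jahn–Teller driving force.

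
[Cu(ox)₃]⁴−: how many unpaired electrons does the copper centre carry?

Summing ligand charges against the −4 overall charge gives an oxidation state of +2 for copper.
Copper is a group-11 element; Cu(II) is therefore d⁹.
Counting donor atoms: 3×oxalate (bidentate) → 6 donors. Coordination number = 6.
In an octahedral field the d⁹ configuration is t₂g⁶e_g³ (only one arrangement possible), giving 1 unpaired electron.

1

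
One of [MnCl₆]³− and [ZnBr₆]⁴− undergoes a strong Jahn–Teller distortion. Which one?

[MnCl₆]³−

[MnCl₆]³−: Each chloride is −1; balancing the −3 overall charge requires Mn(III). Mn sits in group 7, so the d-electron count is 7 − 3 = 4. Chloride is a weak-field ligand for a first-row metal, so the complex is high-spin. The t₂g³e_g¹ (high-spin) configuration has an unevenly filled e_g set; the Jahn–Teller theorem predicts a tetragonal distortion (typically axial elongation) to lift the degeneracy.
[ZnBr₆]⁴−: Ligand charges: each bromide is −1. With an overall charge of −4 the zinc centre must be in the +2 oxidation state. Group 12 minus oxidation state 2 gives a d¹⁰ configuration. The d¹⁰ configuration leaves the e_g set evenly filled (or empty) — no strong Jahn–Teller driving force.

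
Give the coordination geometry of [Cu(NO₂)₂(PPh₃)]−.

trigonal planar

Summing ligand charges against the −1 overall charge gives an oxidation state of +1 for copper.
Cu sits in group 11, so the d-electron count is 11 − 1 = 10.
With 3 monodentate ligands the coordination number is 3.
Three ligands around a d¹⁰ centre minimise repulsion in a trigonal-planar arrangement.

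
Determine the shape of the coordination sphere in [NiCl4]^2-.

tetrahedral

Ligand charges: each chloride is −1. With an overall charge of −2 the nickel centre must be in the +2 oxidation state.
Nickel is a group-10 element; Ni(II) is therefore d⁸.
With 4 monodentate ligands the coordination number is 4.
Chloride is a weak-field ligand.
With weak-field ligands the CFSE gain from square planar is small, so a 3d d⁸ ion takes the sterically preferred tetrahedral geometry.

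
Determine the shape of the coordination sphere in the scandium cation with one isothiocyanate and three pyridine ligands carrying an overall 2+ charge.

Summing ligand charges against the +2 overall charge gives an oxidation state of +3 for scandium.
Group 3 minus oxidation state 3 gives a d⁰ configuration.
Coordination number: 4.
A d⁰ ion has no crystal-field stabilisation preference between square planar and tetrahedral, so four ligands adopt the sterically favoured tetrahedral geometry.

tetrahedral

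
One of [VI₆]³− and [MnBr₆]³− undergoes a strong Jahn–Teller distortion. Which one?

[VI₆]³−: Ligand charges: each iodide is −1. With an overall charge of −3 the vanadium centre must be in the +3 oxidation state. Group 5 minus oxidation state 3 gives a d² configuration. The d² configuration leaves the e_g set evenly filled (or empty) — no strong Jahn–Teller driving force.
[MnBr₆]³−: Ligand charges: each bromide is −1. With an overall charge of −3 the manganese centre must be in the +3 oxidation state. Mn sits in group 7, so the d-electron count is 7 − 3 = 4. Bromide is a weak-field ligand for a first-row metal, so the complex is high-spin. The t₂g³e_g¹ (high-spin) configuration has an unevenly filled e_g set; the Jahn–Teller theorem predicts a tetragonal distortion (typically axial elongation) to lift the degeneracy.

[MnBr₆]³−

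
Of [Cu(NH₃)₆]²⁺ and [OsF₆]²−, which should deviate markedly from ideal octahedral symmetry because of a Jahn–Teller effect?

[Cu(NH₃)₆]²⁺: Ligand charges: ammonia is neutral. With an overall charge of +2 the copper centre must be in the +2 oxidation state. Copper is a group-11 element; Cu(II) is therefore d⁹. The t₂g⁶e_g³ configuration has an unevenly filled e_g set; the Jahn–Teller theorem predicts a tetragonal distortion (typically axial elongation) to lift the degeneracy.
[OsF₆]²−: Ligand charges: each fluoride is −1. With an overall charge of −2 the osmium centre must be in the +4 oxidation state. Group 8 minus oxidation state 4 gives a d⁴ configuration. A 5d ion has a large Δₒ and is invariably low-spin. The d⁴ configuration leaves the e_g set evenly filled (or empty) — no strong Jahn–Teller driving force.

[Cu(NH₃)₆]²⁺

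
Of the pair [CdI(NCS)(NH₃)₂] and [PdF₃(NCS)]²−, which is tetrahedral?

For [CdI(NCS)(NH₃)₂]: Ligand charges: each iodide is −1; each isothiocyanate is −1; ammonia is neutral. With an overall charge of 0 the cadmium centre must be in the +2 oxidation state. Cd sits in group 12, so the d-electron count is 12 − 2 = 10. A d¹⁰ ion has no crystal-field stabilisation preference between square planar and tetrahedral, so four ligands adopt the sterically favoured tetrahedral geometry. → tetrahedral.
For [PdF₃(NCS)]²−: Summing ligand charges against the −2 overall charge gives an oxidation state of +2 for palladium. Palladium is a group-10 element; Pd(II) is therefore d⁸. A 4d d⁸ ion has a large crystal-field splitting; square planar leaves the high-energy d_{x²−y²} orbital empty and maximises CFSE. → square planar.

[CdI(NCS)(NH₃)₂]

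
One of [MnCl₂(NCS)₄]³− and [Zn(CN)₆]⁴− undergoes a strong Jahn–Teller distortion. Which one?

[MnCl₂(NCS)₄]³−: Summing ligand charges against the −3 overall charge gives an oxidation state of +3 for manganese. Manganese is a group-7 element; Mn(III) is therefore d⁴. Chloride and isothiocyanate are weak-field ligands for a first-row metal, so the complex is high-spin. The t₂g³e_g¹ (high-spin) configuration has an unevenly filled e_g set; the Jahn–Teller theorem predicts a tetragonal distortion (typically axial elongation) to lift the degeneracy.
[Zn(CN)₆]⁴−: Ligand charges: each cyanide is −1. With an overall charge of −4 the zinc centre must be in the +2 oxidation state. Zn sits in group 12, so the d-electron count is 12 − 2 = 10. The d¹⁰ configuration leaves the e_g set evenly filled (or empty) — no strong Jahn–Teller driving force.

[MnCl₂(NCS)₄]³−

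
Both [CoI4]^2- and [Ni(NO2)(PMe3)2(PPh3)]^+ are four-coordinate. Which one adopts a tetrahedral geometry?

[CoI4]^2-

For [CoI4]^2-: Summing ligand charges against the −2 overall charge gives an oxidation state of +2 for cobalt. Cobalt is a group-9 element; Co(II) is therefore d⁷. For a high-spin 3d d⁷ ion with weak-field ligands the small Δₜ gives little square-planar CFSE advantage, so four ligands adopt the sterically favoured tetrahedral geometry. → tetrahedral.
For [Ni(NO2)(PMe3)2(PPh3)]^+: Ligand charges: each nitro (N-bound nitrite) is −1; trimethylphosphine is neutral; triphenylphosphine is neutral. With an overall charge of +1 the nickel centre must be in the +2 oxidation state. Nickel is a group-10 element; Ni(II) is therefore d⁸. Nitro (N-bound nitrite), trimethylphosphine, and triphenylphosphine are strong-field ligands (high in the spectrochemical series). A 3d d⁸ ion with strong-field ligands gains enough CFSE to favour square planar over tetrahedral. → square planar.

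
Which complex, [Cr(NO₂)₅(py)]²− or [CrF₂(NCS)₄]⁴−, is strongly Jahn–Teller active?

[Cr(NO₂)₅(py)]²−: Each nitro (N-bound nitrite) is −1; pyridine is neutral; balancing the −2 overall charge requires Cr(III). Cr sits in group 6, so the d-electron count is 6 − 3 = 3. The d³ configuration leaves the e_g set evenly filled (or empty) — no strong Jahn–Teller driving force.
[CrF₂(NCS)₄]⁴−: Summing ligand charges against the −4 overall charge gives an oxidation state of +2 for chromium. Group 6 minus oxidation state 2 gives a d⁴ configuration. Fluoride and isothiocyanate are weak-field ligands for a first-row metal, so the complex is high-spin. The t₂g³e_g¹ (high-spin) configuration has an unevenly filled e_g set; the Jahn–Teller theorem predicts a tetragonal distortion (typically axial elongation) to lift the degeneracy.

[CrF₂(NCS)₄]⁴−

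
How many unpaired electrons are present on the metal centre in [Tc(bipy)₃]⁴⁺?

3 unpaired electrons

Summing ligand charges against the +4 overall charge gives an oxidation state of +4 for technetium.
Group 7 minus oxidation state 4 gives a d³ configuration.
Counting donor atoms: 3×2,2′-bipyridine (bidentate) → 6 donors. Coordination number = 6.
In an octahedral field the d³ configuration is t₂g³e_g⁰ (only one arrangement possible), giving 3 unpaired electrons.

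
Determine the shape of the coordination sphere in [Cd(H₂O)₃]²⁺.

Summing ligand charges against the +2 overall charge gives an oxidation state of +2 for cadmium.
Group 12 minus oxidation state 2 gives a d¹⁰ configuration.
Coordination number: 3.
Three ligands around a d¹⁰ centre minimise repulsion in a trigonal-planar arrangement.

trigonal planar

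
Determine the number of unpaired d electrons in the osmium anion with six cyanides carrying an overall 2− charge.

Summing ligand charges against the −2 overall charge gives an oxidation state of +4 for osmium.
Group 8 minus oxidation state 4 gives a d⁴ configuration.
The spin state decides the count: a 5d ion has a large Δₒ and is invariably low-spin.
An octahedral low-spin d⁴ ion is t₂g⁴e_g⁰, giving 2 unpaired electrons.

2 unpaired electrons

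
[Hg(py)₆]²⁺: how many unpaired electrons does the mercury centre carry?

0 unpaired electrons

Summing ligand charges against the +2 overall charge gives an oxidation state of +2 for mercury.
Group 12 minus oxidation state 2 gives a d¹⁰ configuration.
In an octahedral field the d¹⁰ configuration is t₂g⁶e_g⁴, giving 0 unpaired electrons.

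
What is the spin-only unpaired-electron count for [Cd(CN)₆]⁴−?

0 unpaired electrons

Summing ligand charges against the −4 overall charge gives an oxidation state of +2 for cadmium.
Group 12 minus oxidation state 2 gives a d¹⁰ configuration.
In an octahedral field the d¹⁰ configuration is t₂g⁶e_g⁴, giving 0 unpaired electrons.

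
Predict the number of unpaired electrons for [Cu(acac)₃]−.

Each acetylacetonate is −1; balancing the −1 overall charge requires Cu(II).
Cu sits in group 11, so the d-electron count is 11 − 2 = 9.
Counting donor atoms: 3×acetylacetonate (bidentate) → 6 donors. Coordination number = 6.
In an octahedral field the d⁹ configuration is t₂g⁶e_g³ (only one arrangement possible), giving 1 unpaired electron.

1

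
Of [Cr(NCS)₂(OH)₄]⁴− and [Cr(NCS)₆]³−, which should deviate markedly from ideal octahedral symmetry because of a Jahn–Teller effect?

[Cr(NCS)₂(OH)₄]⁴−: Summing ligand charges against the −4 overall charge gives an oxidation state of +2 for chromium. Chromium is a group-6 element; Cr(II) is therefore d⁴. Hydroxide and isothiocyanate are weak-field ligands for a first-row metal, so the complex is high-spin. The t₂g³e_g¹ (high-spin) configuration has an unevenly filled e_g set; the Jahn–Teller theorem predicts a tetragonal distortion (typically axial elongation) to lift the degeneracy.
[Cr(NCS)₆]³−: Ligand charges: each isothiocyanate is −1. With an overall charge of −3 the chromium centre must be in the +3 oxidation state. Cr sits in group 6, so the d-electron count is 6 − 3 = 3. The d³ configuration leaves the e_g set evenly filled (or empty) — no strong Jahn–Teller driving force.

[Cr(NCS)₂(OH)₄]⁴−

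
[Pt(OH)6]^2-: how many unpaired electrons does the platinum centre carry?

Summing ligand charges against the −2 overall charge gives an oxidation state of +4 for platinum.
Group 10 minus oxidation state 4 gives a d⁶ configuration.
The spin state decides the count: a 5d ion has a large Δₒ and is invariably low-spin.
An octahedral low-spin d⁶ ion is t₂g⁶e_g⁰, giving 0 unpaired electrons.

0 unpaired electrons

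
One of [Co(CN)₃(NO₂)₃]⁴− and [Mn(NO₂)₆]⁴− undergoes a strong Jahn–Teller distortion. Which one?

[Co(CN)₃(NO₂)₃]⁴−: Summing ligand charges against the −4 overall charge gives an oxidation state of +2 for cobalt. Co sits in group 9, so the d-electron count is 9 − 2 = 7. Cyanide and nitro (N-bound nitrite) are strong-field ligands (high in the spectrochemical series) for a first-row metal, so the complex is low-spin. The t₂g⁶e_g¹ (low-spin) configuration has an unevenly filled e_g set; the Jahn–Teller theorem predicts a tetragonal distortion (typically axial elongation) to lift the degeneracy.
[Mn(NO₂)₆]⁴−: Summing ligand charges against the −4 overall charge gives an oxidation state of +2 for manganese. Manganese is a group-7 element; Mn(II) is therefore d⁵. Nitro (N-bound nitrite) is a strong-field ligand (high in the spectrochemical series) for a first-row metal, so the complex is low-spin. The d⁵ configuration leaves the e_g set evenly filled (or empty) — no strong Jahn–Teller driving force.

[Co(CN)₃(NO₂)₃]⁴−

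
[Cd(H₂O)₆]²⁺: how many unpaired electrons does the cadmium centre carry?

Summing ligand charges against the +2 overall charge gives an oxidation state of +2 for cadmium.
Group 12 minus oxidation state 2 gives a d¹⁰ configuration.
In an octahedral field the d¹⁰ configuration is t₂g⁶e_g⁴, giving 0 unpaired electrons.

0 unpaired electrons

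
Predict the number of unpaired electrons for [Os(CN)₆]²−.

Ligand charges: each cyanide is −1. With an overall charge of −2 the osmium centre must be in the +4 oxidation state.
Osmium is a group-8 element; Os(IV) is therefore d⁴.
The spin state decides the count: a 5d ion has a large Δₒ and is invariably low-spin.
An octahedral low-spin d⁴ ion is t₂g⁴e_g⁰, giving 2 unpaired electrons.

2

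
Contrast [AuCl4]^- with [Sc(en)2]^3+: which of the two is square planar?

For [AuCl4]^-: Summing ligand charges against the −1 overall charge gives an oxidation state of +3 for gold. Au sits in group 11, so the d-electron count is 11 − 3 = 8. A 5d d⁸ ion has a large crystal-field splitting; square planar leaves the high-energy d_{x²−y²} orbital empty and maximises CFSE. → square planar.
For [Sc(en)2]^3+: Summing ligand charges against the +3 overall charge gives an oxidation state of +3 for scandium. Sc sits in group 3, so the d-electron count is 3 − 3 = 0. A d⁰ ion has no crystal-field stabilisation preference between square planar and tetrahedral, so four ligands adopt the sterically favoured tetrahedral geometry. → tetrahedral.

[AuCl4]^-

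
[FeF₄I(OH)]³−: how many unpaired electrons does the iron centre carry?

5

Each fluoride is −1; each iodide is −1; each hydroxide is −1; balancing the −3 overall charge requires Fe(III).
Group 8 minus oxidation state 3 gives a d⁵ configuration.
The spin state decides the count: Fluoride, hydroxide, and iodide are weak-field ligands for a first-row metal, so the complex is high-spin.
An octahedral high-spin d⁵ ion is t₂g³e_g², giving 5 unpaired electrons.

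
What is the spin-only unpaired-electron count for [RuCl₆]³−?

1 unpaired electron

Summing ligand charges against the −3 overall charge gives an oxidation state of +3 for ruthenium.
Ruthenium is a group-8 element; Ru(III) is therefore d⁵.
The spin state decides the count: a 4d ion has a large Δₒ and is invariably low-spin.
An octahedral low-spin d⁵ ion is t₂g⁵e_g⁰, giving 1 unpaired electron.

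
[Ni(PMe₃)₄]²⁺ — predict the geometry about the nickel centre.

square planar

Trimethylphosphine is neutral; balancing the +2 overall charge requires Ni(II).
Group 10 minus oxidation state 2 gives a d⁸ configuration.
With 4 monodentate ligands the coordination number is 4.
Trimethylphosphine is a strong-field ligand (high in the spectrochemical series).
A 3d d⁸ ion with strong-field ligands gains enough CFSE to favour square planar over tetrahedral.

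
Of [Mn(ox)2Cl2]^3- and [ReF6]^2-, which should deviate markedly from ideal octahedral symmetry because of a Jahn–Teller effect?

[Mn(ox)2Cl2]^3-: Ligand charges: each oxalate is −2; each chloride is −1. With an overall charge of −3 the manganese centre must be in the +3 oxidation state. Manganese is a group-7 element; Mn(III) is therefore d⁴. Chloride and oxalate are weak-field ligands for a first-row metal, so the complex is high-spin. The t₂g³e_g¹ (high-spin) configuration has an unevenly filled e_g set; the Jahn–Teller theorem predicts a tetragonal distortion (typically axial elongation) to lift the degeneracy.
[ReF6]^2-: Ligand charges: each fluoride is −1. With an overall charge of −2 the rhenium centre must be in the +4 oxidation state. Rhenium is a group-7 element; Re(IV) is therefore d³. The d³ configuration leaves the e_g set evenly filled (or empty) — no strong Jahn–Teller driving force.

[Mn(ox)2Cl2]^3-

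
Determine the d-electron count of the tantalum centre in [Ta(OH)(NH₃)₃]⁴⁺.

Ligand charges: each hydroxide is −1; ammonia is neutral. With an overall charge of +4 the tantalum centre must be in the +5 oxidation state.
Tantalum is a group-5 element; Ta(V) is therefore d⁰.

d0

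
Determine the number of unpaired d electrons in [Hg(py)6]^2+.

0 unpaired electrons

Ligand charges: pyridine is neutral. With an overall charge of +2 the mercury centre must be in the +2 oxidation state.
Mercury is a group-12 element; Hg(II) is therefore d¹⁰.
In an octahedral field the d¹⁰ configuration is t₂g⁶e_g⁴, giving 0 unpaired electrons.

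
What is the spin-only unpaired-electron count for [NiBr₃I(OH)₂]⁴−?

Summing ligand charges against the −4 overall charge gives an oxidation state of +2 for nickel.
Group 10 minus oxidation state 2 gives a d⁸ configuration.
In an octahedral field the d⁸ configuration is t₂g⁶e_g² (only one arrangement possible), giving 2 unpaired electrons.

2 unpaired electrons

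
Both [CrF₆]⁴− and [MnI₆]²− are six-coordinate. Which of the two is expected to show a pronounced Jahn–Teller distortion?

[CrF₆]⁴−: Ligand charges: each fluoride is −1. With an overall charge of −4 the chromium centre must be in the +2 oxidation state. Group 6 minus oxidation state 2 gives a d⁴ configuration. Fluoride is a weak-field ligand for a first-row metal, so the complex is high-spin. The t₂g³e_g¹ (high-spin) configuration has an unevenly filled e_g set; the Jahn–Teller theorem predicts a tetragonal distortion (typically axial elongation) to lift the degeneracy.
[MnI₆]²−: Each iodide is −1; balancing the −2 overall charge requires Mn(IV). Mn sits in group 7, so the d-electron count is 7 − 4 = 3. The d³ configuration leaves the e_g set evenly filled (or empty) — no strong Jahn–Teller driving force.

[CrF₆]⁴−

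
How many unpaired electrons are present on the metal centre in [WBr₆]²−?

Ligand charges: each bromide is −1. With an overall charge of −2 the tungsten centre must be in the +4 oxidation state.
Tungsten is a group-6 element; W(IV) is therefore d².
In an octahedral field the d² configuration is t₂g²e_g⁰ (only one arrangement possible), giving 2 unpaired electrons.

2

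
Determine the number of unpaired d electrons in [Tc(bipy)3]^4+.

3 unpaired electrons

Ligand charges: 2,2′-bipyridine is neutral. With an overall charge of +4 the technetium centre must be in the +4 oxidation state.
Tc sits in group 7, so the d-electron count is 7 − 4 = 3.
Counting donor atoms: 3×2,2′-bipyridine (bidentate) → 6 donors. Coordination number = 6.
In an octahedral field the d³ configuration is t₂g³e_g⁰ (only one arrangement possible), giving 3 unpaired electrons.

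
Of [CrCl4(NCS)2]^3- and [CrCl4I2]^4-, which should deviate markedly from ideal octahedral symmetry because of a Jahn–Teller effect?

[CrCl4(NCS)2]^3-: Each chloride is −1; each isothiocyanate is −1; balancing the −3 overall charge requires Cr(III). Group 6 minus oxidation state 3 gives a d³ configuration. The d³ configuration leaves the e_g set evenly filled (or empty) — no strong Jahn–Teller driving force.
[CrCl4I2]^4-: Ligand charges: each chloride is −1; each iodide is −1. With an overall charge of −4 the chromium centre must be in the +2 oxidation state. Cr sits in group 6, so the d-electron count is 6 − 2 = 4. Chloride and iodide are weak-field ligands for a first-row metal, so the complex is high-spin. The t₂g³e_g¹ (high-spin) configuration has an unevenly filled e_g set; the Jahn–Teller theorem predicts a tetragonal distortion (typically axial elongation) to lift the degeneracy.

[CrCl4I2]^4-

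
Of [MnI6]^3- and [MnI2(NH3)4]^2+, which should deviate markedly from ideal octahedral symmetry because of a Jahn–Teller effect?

[MnI6]^3-: Each iodide is −1; balancing the −3 overall charge requires Mn(III). Group 7 minus oxidation state 3 gives a d⁴ configuration. Iodide is a weak-field ligand for a first-row metal, so the complex is high-spin. The t₂g³e_g¹ (high-spin) configuration has an unevenly filled e_g set; the Jahn–Teller theorem predicts a tetragonal distortion (typically axial elongation) to lift the degeneracy.
[MnI2(NH3)4]^2+: Summing ligand charges against the +2 overall charge gives an oxidation state of +4 for manganese. Manganese is a group-7 element; Mn(IV) is therefore d³. The d³ configuration leaves the e_g set evenly filled (or empty) — no strong Jahn–Teller driving force.

[MnI6]^3-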